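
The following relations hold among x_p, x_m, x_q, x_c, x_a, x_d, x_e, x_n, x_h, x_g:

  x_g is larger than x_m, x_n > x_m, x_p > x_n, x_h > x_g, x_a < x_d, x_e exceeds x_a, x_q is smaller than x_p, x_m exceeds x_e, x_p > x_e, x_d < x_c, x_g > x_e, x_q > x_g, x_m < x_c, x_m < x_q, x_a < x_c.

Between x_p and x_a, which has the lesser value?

x_a

x_a < x_e < x_m < x_g < x_q < x_p, by transitivity through x_e, x_m, x_g, x_q.
So x_a < x_p; x_a is the smaller of the two.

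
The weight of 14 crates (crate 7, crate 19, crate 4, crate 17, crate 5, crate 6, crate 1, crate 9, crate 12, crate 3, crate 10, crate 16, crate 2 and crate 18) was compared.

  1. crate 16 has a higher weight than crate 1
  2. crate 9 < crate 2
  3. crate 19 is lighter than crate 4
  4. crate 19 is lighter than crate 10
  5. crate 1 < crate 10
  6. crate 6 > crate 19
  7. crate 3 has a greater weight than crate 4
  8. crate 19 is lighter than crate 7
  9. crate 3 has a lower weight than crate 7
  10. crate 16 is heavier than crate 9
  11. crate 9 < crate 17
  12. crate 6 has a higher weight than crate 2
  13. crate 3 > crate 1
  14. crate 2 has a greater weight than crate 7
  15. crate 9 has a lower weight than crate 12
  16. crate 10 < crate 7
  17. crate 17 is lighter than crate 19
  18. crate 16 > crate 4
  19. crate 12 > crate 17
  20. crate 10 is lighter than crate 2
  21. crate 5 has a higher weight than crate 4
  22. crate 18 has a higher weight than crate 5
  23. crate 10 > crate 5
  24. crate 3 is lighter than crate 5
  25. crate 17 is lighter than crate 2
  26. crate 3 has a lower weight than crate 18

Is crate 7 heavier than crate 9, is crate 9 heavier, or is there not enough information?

crate 7

crate 9 < crate 17 and crate 17 < crate 19 give crate 9 < crate 19.
With crate 19 < crate 4: crate 9 < crate 17 < crate 19 < crate 4.
With crate 4 < crate 3: crate 9 < crate 17 < crate 19 < crate 4 < crate 3.
With crate 3 < crate 5: crate 9 < crate 17 < crate 19 < crate 4 < crate 3 < crate 5.
With crate 5 < crate 10: crate 9 < crate 17 < crate 19 < crate 4 < crate 3 < crate 5 < crate 10.
Then crate 10 < crate 7 extends the chain to crate 7.
So crate 7 is heavier.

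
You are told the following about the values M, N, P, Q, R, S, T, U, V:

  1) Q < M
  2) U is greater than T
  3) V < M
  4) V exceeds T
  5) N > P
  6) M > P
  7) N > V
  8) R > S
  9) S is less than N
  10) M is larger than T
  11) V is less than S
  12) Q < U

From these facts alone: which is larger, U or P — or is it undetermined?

Following every chain through P: above P we get M, N.
U is not reached, and no chain runs the other way from U to P.
So the given relations leave the order of P and U undetermined.

undetermined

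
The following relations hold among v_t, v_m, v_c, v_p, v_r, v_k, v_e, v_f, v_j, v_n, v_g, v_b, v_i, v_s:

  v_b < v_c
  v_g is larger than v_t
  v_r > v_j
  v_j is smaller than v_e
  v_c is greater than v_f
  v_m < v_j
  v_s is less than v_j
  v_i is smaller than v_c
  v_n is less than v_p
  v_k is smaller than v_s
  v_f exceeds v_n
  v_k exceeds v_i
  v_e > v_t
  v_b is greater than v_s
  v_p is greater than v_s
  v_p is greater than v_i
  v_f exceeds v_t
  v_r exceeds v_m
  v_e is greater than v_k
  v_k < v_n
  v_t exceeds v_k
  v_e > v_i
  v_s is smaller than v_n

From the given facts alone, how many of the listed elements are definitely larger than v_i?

Directly above v_i: v_k, v_e, v_c, v_p.
One step further: v_s, v_t, v_n (7 so far).
One step further: v_j, v_b, v_f, v_g (11 so far).
One step further: v_r (12 so far).
No other element is forced above v_i by the given relations, so the count is 12.

12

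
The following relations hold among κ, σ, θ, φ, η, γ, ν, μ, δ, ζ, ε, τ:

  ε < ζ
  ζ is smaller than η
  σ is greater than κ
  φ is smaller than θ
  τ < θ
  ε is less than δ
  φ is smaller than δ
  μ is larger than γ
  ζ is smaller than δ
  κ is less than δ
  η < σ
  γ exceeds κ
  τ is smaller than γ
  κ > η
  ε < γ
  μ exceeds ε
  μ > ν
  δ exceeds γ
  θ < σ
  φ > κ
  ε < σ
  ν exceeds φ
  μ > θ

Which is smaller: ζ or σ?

ζ

ζ < η and η < κ give ζ < κ.
With κ < φ: ζ < η < κ < φ.
Then φ < θ extends the chain to θ.
With θ < σ: ζ < η < κ < φ < θ < σ.
So ζ < σ; ζ is the smaller of the two.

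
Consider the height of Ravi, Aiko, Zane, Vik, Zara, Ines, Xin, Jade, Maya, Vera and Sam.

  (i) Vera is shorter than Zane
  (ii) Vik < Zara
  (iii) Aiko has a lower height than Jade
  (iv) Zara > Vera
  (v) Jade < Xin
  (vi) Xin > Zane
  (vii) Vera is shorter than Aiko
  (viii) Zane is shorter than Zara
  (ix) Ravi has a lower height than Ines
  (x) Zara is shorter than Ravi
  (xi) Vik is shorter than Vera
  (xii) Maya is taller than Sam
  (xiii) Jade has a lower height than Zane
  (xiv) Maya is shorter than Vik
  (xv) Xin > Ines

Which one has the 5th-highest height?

Zane

Chaining the given pairs: Sam < Maya < Vik < Vera < Aiko < Jade < Zane < Zara < Ravi < Ines < Xin.
Counting 5 from the largest end gives Zane.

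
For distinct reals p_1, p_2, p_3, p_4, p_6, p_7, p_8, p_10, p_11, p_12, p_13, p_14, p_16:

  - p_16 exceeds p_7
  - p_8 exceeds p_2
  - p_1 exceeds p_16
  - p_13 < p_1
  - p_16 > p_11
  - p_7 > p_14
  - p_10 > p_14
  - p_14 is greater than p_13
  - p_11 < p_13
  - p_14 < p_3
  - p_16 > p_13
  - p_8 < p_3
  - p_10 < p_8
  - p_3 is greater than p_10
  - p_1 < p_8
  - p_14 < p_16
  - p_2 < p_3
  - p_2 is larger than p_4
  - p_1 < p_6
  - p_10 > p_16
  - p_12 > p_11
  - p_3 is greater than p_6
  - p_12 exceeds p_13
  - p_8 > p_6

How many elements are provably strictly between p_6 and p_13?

4

The relations place p_13 below p_6. An element lies strictly between them when it is forced above p_13 and also forced below p_6.
Above p_13: {p_14, p_7, p_12, p_16, p_1, p_10, p_8, p_3}. Below p_6: {p_11, p_14, p_7, p_16, p_1}.
Intersection: {p_14, p_7, p_16, p_1} — 4.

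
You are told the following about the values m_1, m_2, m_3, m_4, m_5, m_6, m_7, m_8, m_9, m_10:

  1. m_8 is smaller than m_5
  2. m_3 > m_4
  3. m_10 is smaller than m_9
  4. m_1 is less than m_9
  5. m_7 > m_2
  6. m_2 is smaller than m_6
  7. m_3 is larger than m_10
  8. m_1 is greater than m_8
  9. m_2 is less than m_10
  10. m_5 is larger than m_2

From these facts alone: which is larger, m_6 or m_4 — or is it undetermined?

undetermined

Following every chain through m_4: above m_4 we get m_3.
m_6 is not reached, and no chain runs the other way from m_6 to m_4.
So the given relations leave the order of m_4 and m_6 undetermined.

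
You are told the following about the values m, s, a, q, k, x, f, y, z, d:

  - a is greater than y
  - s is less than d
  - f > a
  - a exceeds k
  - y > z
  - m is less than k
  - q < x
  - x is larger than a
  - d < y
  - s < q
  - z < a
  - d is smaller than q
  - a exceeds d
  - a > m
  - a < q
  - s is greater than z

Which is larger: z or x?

x

Chaining the given relations: z < s < d < y < a < q < x.
So z < x; x is the larger of the two.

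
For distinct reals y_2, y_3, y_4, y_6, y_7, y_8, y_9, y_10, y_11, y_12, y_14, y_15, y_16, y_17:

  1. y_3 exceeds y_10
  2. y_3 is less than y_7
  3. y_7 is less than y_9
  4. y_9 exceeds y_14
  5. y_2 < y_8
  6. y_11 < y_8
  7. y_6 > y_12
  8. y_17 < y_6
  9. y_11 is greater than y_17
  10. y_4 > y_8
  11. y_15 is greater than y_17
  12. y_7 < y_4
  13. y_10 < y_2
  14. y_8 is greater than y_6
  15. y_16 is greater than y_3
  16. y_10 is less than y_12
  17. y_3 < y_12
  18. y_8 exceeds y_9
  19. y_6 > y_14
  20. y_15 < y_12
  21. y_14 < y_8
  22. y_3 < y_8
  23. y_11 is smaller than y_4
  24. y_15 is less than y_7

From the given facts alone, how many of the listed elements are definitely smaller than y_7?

Directly below y_7: y_3, y_15.
One step further: y_10, y_17 (4 so far).
Nothing else is reachable below y_7; 4 in all.

4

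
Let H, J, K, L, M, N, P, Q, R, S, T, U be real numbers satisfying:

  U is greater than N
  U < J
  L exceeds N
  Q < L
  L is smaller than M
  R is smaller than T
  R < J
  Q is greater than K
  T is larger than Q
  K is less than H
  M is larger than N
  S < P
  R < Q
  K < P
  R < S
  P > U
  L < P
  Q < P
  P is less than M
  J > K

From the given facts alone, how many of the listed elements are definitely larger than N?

The elements the relations force above N are U, L, J, P, M — no chain reaches any other.
That is 5.

5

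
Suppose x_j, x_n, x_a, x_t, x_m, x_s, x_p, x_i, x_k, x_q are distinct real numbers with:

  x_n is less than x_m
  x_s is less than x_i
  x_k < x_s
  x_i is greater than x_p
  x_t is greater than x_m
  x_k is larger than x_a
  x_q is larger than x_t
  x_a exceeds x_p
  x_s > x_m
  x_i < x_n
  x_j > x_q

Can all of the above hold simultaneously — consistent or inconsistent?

inconsistent

We have x_m < x_s stated directly, yet also x_s < x_i < x_n < x_m by chaining the others — so x_s < x_m. Contradiction.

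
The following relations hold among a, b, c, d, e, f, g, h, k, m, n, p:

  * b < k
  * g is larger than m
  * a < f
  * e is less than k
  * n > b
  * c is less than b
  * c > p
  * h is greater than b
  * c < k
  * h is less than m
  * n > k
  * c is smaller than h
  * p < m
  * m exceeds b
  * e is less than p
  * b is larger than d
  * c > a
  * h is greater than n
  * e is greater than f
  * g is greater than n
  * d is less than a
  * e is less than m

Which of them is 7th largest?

c

The consecutive relations fix a unique order: d < a < f < e < p < c < b < k < n < h < m < g.
Counting 7 from the largest end gives c.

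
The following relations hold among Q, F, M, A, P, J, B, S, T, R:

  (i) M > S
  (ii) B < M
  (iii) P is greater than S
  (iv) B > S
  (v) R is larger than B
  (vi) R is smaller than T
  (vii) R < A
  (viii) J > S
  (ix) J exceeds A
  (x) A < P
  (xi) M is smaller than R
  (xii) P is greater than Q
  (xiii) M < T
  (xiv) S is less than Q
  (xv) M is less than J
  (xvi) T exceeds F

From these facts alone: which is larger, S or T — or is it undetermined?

The relevant relations are S < B; B < M; M < R; R < T.
Chaining these gives S < B < M < R < T.
So T is larger.

T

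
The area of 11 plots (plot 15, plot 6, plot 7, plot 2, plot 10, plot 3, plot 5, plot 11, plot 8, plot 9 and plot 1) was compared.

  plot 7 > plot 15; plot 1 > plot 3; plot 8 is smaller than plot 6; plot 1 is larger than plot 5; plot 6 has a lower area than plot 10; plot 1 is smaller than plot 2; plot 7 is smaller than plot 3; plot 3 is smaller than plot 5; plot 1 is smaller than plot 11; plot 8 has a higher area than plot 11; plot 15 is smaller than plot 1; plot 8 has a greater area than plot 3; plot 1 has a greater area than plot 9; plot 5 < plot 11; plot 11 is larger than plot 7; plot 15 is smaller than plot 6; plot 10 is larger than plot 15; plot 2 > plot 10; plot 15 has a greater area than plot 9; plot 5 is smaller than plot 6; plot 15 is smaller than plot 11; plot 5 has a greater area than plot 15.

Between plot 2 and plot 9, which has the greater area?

plot 2

plot 9 < plot 15 and plot 15 < plot 7 give plot 9 < plot 7.
Then plot 7 < plot 3 extends the chain to plot 3.
With plot 3 < plot 5: plot 9 < plot 15 < plot 7 < plot 3 < plot 5.
Then plot 5 < plot 1 extends the chain to plot 1.
Then plot 1 < plot 11 extends the chain to plot 11.
With plot 11 < plot 8: plot 9 < plot 15 < plot 7 < plot 3 < plot 5 < plot 1 < plot 11 < plot 8.
With plot 8 < plot 6: plot 9 < plot 15 < plot 7 < plot 3 < plot 5 < plot 1 < plot 11 < plot 8 < plot 6.
With plot 6 < plot 10: plot 9 < plot 15 < plot 7 < plot 3 < plot 5 < plot 1 < plot 11 < plot 8 < plot 6 < plot 10.
Then plot 10 < plot 2 extends the chain to plot 2.
So plot 9 < plot 2; plot 2 is the larger of the two.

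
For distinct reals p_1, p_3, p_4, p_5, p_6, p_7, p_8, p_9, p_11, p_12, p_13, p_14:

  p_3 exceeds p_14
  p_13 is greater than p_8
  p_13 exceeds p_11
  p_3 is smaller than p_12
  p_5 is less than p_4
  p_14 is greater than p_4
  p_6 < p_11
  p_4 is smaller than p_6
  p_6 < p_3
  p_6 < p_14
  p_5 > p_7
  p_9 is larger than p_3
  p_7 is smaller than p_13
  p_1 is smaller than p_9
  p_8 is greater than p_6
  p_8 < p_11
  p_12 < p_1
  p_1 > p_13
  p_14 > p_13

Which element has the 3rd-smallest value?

p_4

The consecutive relations fix a unique order: p_7 < p_5 < p_4 < p_6 < p_8 < p_11 < p_13 < p_14 < p_3 < p_12 < p_1 < p_9.
Counting 3 from the smallest end gives p_4.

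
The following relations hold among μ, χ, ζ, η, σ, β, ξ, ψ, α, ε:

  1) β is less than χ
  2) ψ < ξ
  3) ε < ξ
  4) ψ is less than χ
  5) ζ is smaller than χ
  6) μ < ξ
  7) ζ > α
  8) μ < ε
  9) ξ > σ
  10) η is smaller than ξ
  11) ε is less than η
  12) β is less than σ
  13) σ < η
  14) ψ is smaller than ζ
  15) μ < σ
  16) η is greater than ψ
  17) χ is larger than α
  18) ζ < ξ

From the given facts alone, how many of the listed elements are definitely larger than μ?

4

From μ the given relations immediately reach ε, σ, ξ.
From those, η — 4 in total.
Nothing else is reachable above μ; 4 in all.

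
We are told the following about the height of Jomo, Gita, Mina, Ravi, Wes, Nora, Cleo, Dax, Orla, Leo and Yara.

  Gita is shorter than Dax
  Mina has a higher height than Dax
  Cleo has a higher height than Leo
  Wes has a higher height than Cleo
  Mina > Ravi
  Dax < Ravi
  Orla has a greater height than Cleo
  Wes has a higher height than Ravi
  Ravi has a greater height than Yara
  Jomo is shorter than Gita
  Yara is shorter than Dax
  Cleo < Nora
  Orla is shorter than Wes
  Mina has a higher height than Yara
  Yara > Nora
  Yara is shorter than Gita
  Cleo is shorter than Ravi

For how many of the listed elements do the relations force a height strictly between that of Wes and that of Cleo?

6

Chaining upward from Cleo reaches: Nora, Yara, Orla, Gita, Dax, Ravi, Mina.
Chaining downward from Wes reaches: Leo, Jomo, Nora, Yara, Orla, Gita, Dax, Ravi.
Strictly between Cleo and Wes are those in both lists: Nora, Yara, Orla, Gita, Dax, Ravi — 6 elements.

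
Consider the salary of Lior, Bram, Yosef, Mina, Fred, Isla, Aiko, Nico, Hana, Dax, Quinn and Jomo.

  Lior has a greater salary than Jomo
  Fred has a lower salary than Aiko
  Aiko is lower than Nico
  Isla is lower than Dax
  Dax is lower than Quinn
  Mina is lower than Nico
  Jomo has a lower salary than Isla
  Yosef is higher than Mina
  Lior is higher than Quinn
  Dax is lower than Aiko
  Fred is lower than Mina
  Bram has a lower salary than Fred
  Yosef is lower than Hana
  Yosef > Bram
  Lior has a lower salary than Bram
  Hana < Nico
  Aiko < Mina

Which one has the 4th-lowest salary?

Quinn

Chaining the given pairs: Jomo < Isla < Dax < Quinn < Lior < Bram < Fred < Aiko < Mina < Yosef < Hana < Nico.
Counting 4 from the smallest end gives Quinn.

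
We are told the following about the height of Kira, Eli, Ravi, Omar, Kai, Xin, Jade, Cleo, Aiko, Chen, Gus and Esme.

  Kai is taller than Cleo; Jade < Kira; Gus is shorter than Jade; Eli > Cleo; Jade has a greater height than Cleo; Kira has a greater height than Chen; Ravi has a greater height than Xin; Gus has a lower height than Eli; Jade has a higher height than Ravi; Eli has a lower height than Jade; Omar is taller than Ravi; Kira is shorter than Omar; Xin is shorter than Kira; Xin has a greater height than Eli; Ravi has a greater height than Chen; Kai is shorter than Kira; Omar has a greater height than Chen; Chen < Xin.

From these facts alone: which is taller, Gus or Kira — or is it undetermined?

Kira

The relevant relations are Gus < Eli; Eli < Xin; Xin < Ravi; Ravi < Jade; Jade < Kira.
Together: Gus < Eli < Xin < Ravi < Jade < Kira.
So Kira is taller.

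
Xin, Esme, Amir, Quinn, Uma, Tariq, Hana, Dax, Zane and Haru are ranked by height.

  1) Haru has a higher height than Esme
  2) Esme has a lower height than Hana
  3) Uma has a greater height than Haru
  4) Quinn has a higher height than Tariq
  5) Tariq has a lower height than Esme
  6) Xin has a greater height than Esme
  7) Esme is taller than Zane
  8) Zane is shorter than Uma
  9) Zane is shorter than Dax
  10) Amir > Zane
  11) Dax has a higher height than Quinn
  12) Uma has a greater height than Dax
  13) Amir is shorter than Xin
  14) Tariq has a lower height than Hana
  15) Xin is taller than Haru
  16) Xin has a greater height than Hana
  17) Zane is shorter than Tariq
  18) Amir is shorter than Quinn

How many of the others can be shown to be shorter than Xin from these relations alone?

6

Directly below Xin: Amir, Esme, Hana, Haru.
One step further: Zane, Tariq (6 so far).
Nothing else is reachable below Xin; 6 in all.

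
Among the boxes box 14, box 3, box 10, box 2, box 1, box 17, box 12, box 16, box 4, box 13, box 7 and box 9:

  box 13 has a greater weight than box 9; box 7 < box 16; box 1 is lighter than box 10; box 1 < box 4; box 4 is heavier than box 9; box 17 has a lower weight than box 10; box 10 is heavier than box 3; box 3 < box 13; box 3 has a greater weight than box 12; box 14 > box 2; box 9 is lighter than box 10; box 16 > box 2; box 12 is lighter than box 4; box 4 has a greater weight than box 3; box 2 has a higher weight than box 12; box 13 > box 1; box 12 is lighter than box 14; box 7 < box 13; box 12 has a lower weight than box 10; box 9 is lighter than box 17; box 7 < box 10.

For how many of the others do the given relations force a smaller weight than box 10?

Directly below box 10: box 7, box 9, box 1, box 12, box 17, box 3.
Nothing else is reachable below box 10; 6 in all.

6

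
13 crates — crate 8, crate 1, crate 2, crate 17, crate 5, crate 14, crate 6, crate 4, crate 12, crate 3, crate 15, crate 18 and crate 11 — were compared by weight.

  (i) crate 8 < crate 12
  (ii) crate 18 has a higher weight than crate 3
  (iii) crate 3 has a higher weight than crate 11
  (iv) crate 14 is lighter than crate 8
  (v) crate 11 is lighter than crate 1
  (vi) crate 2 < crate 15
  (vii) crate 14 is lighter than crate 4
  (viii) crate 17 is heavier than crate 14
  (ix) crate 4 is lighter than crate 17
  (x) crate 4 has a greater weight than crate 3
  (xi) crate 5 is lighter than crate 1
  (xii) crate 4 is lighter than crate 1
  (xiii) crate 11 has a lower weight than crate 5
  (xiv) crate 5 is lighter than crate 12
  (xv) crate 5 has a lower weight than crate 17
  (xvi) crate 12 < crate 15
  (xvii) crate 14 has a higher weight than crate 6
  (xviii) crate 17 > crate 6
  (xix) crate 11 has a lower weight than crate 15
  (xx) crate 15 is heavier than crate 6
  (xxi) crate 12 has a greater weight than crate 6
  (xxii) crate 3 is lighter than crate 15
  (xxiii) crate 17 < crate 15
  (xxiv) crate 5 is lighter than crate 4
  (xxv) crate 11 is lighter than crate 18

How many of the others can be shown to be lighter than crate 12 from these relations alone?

5

Directly below crate 12: crate 6, crate 8, crate 5.
One step further: crate 11, crate 14 (5 so far).
No other element is forced below crate 12 by the given relations, so the count is 5.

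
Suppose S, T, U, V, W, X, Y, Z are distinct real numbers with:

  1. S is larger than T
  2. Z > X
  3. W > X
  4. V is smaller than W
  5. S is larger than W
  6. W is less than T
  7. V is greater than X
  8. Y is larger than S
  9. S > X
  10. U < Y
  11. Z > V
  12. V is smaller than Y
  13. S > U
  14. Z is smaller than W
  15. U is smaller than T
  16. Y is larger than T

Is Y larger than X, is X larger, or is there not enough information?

Following the relations from X: X < V < W < T < S < Y.
So Y is larger.

Y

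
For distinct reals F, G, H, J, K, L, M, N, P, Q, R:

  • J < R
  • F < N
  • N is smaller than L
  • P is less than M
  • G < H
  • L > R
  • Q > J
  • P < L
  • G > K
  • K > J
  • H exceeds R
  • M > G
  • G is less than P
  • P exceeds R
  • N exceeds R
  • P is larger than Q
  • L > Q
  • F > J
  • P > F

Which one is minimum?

J

R is not least since J < R; Q is not least since J < Q; K is not least since J < K; F is not least since J < F; N is not least since F < N; G is not least since K < G; P is not least since Q < P; H is not least since G < H; M is not least since P < M; L is not least since N < L.
Only J has nothing below it, so J is the minimum.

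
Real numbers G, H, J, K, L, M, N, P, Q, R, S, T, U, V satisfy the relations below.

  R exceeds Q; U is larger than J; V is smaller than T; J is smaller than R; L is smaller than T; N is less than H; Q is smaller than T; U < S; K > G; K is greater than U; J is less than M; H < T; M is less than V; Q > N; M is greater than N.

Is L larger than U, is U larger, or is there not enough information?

Following every chain through U: above U we get S, K; below U we get J.
L is not reached, and no chain runs the other way from L to U.
So the given relations leave the order of U and L undetermined.

undetermined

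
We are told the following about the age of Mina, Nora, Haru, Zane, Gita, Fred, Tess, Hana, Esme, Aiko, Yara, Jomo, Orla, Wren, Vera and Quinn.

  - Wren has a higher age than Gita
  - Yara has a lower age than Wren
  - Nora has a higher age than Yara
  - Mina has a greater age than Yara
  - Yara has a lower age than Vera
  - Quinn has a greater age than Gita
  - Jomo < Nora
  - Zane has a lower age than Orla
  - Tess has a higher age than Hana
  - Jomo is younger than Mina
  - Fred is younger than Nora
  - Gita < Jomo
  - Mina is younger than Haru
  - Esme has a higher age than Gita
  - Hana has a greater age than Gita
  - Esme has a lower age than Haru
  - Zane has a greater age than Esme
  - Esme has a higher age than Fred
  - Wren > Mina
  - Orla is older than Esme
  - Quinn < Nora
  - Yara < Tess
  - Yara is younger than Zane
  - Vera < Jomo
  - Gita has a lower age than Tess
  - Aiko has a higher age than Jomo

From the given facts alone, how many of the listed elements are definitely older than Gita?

12

Directly above Gita: Hana, Jomo, Quinn, Tess, Esme, Wren.
One step further: Mina, Aiko, Zane, Nora, Haru, Orla (12 so far).
No other element is forced above Gita by the given relations, so the count is 12.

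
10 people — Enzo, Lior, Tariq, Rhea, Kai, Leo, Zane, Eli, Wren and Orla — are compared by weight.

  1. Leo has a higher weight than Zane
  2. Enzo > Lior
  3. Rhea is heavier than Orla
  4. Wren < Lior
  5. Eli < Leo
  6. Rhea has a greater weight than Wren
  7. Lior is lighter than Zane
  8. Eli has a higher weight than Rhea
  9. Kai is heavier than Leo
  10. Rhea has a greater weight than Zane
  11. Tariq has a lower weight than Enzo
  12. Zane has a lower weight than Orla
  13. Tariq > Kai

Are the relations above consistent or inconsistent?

consistent

Every relation is compatible with Wren < Lior < Zane < Orla < Rhea < Eli < Leo < Kai < Tariq < Enzo; the set is consistent.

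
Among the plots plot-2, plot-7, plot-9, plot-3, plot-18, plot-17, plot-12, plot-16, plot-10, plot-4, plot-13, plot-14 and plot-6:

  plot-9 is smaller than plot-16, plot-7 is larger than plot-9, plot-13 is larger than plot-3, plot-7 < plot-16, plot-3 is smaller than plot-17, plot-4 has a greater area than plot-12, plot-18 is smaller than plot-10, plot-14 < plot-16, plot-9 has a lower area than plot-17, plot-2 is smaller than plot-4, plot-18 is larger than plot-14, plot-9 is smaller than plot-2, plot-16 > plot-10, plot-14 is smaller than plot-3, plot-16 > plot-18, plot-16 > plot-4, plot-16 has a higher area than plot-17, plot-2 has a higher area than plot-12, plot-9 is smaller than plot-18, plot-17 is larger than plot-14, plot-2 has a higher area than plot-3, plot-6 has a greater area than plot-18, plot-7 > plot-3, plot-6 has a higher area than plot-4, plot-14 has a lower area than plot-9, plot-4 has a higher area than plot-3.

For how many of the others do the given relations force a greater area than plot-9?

8

Directly above plot-9: plot-7, plot-18, plot-2, plot-17, plot-16.
One step further: plot-4, plot-10, plot-6 (8 so far).
No other element is forced above plot-9 by the given relations, so the count is 8.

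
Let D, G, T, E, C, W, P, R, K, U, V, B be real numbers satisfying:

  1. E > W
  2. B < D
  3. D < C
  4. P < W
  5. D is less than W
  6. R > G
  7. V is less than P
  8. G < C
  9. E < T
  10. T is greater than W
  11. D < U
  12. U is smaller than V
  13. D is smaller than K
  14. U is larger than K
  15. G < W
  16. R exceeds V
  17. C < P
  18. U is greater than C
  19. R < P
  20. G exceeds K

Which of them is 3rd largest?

Piecing the relations together gives one ordering: B < D < K < G < C < U < V < R < P < W < E < T.
The 3rd largest is W.

W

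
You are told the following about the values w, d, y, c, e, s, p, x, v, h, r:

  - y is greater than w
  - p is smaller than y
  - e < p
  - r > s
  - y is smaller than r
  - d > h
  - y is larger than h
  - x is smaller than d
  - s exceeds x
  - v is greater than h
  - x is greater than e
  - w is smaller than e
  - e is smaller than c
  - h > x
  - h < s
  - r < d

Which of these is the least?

w

e is not least since w < e; x is not least since e < x; p is not least since e < p; h is not least since x < h; y is not least since h < y; v is not least since h < v; c is not least since e < c; s is not least since h < s; r is not least since s < r; d is not least since r < d.
Only w has nothing below it, so w is the least.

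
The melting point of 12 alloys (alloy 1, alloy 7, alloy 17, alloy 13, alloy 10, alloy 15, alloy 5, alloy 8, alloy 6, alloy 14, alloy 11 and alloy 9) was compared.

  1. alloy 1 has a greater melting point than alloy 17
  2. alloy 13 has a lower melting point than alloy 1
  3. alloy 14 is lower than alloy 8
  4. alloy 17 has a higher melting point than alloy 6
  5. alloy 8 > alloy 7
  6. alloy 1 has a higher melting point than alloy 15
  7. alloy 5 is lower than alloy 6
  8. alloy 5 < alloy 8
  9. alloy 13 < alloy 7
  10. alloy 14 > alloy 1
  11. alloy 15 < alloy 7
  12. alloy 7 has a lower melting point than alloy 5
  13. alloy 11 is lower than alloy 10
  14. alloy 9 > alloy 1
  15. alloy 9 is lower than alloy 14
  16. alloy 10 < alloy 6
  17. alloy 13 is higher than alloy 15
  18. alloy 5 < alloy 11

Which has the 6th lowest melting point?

The consecutive relations fix a unique order: alloy 15 < alloy 13 < alloy 7 < alloy 5 < alloy 11 < alloy 10 < alloy 6 < alloy 17 < alloy 1 < alloy 9 < alloy 14 < alloy 8.
The 6th smallest is alloy 10.

alloy 10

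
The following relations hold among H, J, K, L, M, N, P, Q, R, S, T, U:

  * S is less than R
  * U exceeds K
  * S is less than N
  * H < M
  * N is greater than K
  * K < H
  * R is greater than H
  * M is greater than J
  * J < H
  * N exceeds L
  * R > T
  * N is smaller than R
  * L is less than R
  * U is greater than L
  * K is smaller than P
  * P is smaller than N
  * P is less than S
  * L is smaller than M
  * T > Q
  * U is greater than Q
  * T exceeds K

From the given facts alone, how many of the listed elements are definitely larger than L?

From L the given relations immediately reach N, R, M, U.
Nothing else is reachable above L; 4 in all.

4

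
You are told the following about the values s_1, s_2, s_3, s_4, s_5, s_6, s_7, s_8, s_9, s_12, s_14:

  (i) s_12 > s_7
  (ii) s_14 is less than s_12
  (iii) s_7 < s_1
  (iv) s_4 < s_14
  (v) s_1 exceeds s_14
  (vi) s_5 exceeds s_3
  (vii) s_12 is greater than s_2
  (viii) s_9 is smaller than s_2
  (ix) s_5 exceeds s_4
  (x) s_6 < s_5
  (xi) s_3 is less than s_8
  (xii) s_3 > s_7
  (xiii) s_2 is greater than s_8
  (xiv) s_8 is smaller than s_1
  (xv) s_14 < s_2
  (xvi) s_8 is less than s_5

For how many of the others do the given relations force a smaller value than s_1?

5

The elements the relations force below s_1 are s_7, s_4, s_14, s_3, s_8 — no chain reaches any other.
That is 5.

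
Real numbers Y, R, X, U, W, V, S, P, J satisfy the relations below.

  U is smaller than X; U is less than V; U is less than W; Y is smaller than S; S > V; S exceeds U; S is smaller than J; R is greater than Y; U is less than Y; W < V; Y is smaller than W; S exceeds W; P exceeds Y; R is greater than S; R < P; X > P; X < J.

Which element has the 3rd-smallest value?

W

Piecing the relations together gives one ordering: U < Y < W < V < S < R < P < X < J.
Counting 3 from the smallest end gives W.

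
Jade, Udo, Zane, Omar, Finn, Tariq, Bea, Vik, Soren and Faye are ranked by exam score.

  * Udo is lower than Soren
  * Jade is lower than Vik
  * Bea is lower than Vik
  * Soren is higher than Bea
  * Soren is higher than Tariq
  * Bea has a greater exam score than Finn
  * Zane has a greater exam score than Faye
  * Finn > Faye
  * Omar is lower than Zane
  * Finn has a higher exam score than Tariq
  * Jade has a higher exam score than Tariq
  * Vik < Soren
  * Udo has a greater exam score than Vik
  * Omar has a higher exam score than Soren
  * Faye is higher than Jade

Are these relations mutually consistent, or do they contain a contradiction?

consistent

Every relation is compatible with Tariq < Jade < Faye < Finn < Bea < Vik < Udo < Soren < Omar < Zane; the set is consistent.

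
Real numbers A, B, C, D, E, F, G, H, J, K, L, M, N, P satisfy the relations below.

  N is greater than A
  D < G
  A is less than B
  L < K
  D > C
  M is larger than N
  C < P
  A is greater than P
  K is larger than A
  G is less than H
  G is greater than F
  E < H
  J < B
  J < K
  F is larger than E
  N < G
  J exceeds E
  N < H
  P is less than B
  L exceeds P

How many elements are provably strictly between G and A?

1

The relations place A below G. An element lies strictly between them when it is forced above A and also forced below G.
Above A: {B, K, N, M, H}. Below G: {E, C, P, D, F, N}.
Intersection: {N} — 1.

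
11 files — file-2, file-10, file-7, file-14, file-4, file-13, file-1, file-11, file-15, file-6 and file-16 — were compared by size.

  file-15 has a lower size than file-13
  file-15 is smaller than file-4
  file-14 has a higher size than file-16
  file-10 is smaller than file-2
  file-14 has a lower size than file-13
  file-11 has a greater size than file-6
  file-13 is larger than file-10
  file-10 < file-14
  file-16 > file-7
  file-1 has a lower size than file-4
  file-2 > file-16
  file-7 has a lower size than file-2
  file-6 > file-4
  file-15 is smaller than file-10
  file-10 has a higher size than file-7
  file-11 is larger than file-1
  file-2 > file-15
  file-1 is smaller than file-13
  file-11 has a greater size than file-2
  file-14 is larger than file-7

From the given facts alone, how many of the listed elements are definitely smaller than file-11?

8

From file-11 the given relations immediately reach file-1, file-2, file-6.
From those, file-15, file-7, file-10, file-16, file-4 — 8 in total.
No other element is forced below file-11 by the given relations, so the count is 8.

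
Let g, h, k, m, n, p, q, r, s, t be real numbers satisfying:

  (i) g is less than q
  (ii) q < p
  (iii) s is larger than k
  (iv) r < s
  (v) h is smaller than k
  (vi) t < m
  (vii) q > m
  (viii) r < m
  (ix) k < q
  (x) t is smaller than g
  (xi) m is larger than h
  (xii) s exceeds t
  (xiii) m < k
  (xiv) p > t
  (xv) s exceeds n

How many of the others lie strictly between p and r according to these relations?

Chaining upward from r reaches: m, k, q, s.
Chaining downward from p reaches: t, h, g, m, k, q.
Strictly between r and p are those in both lists: m, k, q — 3 elements.

3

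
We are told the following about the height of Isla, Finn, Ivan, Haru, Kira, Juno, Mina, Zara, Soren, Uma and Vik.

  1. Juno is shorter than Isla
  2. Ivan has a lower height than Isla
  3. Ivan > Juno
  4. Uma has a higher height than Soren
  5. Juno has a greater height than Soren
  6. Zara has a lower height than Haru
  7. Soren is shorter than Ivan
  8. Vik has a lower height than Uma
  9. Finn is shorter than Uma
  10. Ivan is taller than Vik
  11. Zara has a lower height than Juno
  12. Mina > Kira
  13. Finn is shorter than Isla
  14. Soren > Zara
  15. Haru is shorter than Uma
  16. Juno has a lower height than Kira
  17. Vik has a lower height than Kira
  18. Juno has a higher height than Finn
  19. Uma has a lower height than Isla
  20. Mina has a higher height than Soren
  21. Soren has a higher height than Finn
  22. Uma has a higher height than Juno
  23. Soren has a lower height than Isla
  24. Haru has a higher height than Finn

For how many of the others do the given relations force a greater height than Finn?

The elements the relations force above Finn are Soren, Juno, Kira, Haru, Uma, Ivan, Isla, Mina — no chain reaches any other.
That is 8.

8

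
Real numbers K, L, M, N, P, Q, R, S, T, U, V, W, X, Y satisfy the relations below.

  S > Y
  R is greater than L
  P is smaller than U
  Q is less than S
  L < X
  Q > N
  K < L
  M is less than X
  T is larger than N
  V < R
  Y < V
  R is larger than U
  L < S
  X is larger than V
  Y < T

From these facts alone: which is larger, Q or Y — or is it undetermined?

undetermined

Following every chain through Y: above Y we get V, X, S, R, T.
Q is not reached, and no chain runs the other way from Q to Y.
So the given relations leave the order of Y and Q undetermined.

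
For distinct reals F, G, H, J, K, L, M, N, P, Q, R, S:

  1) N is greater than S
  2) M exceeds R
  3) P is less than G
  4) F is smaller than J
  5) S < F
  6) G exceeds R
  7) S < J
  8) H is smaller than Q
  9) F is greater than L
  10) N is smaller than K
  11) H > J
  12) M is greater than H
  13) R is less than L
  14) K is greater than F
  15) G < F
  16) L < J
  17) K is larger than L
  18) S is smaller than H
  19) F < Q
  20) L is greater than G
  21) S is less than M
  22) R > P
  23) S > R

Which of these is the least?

R is not least since P < R; S is not least since R < S; G is not least since R < G; N is not least since S < N; L is not least since R < L; F is not least since L < F; J is not least since L < J; H is not least since S < H; K is not least since N < K; Q is not least since F < Q; M is not least since S < M.
Only P has nothing below it, so P is the least.

P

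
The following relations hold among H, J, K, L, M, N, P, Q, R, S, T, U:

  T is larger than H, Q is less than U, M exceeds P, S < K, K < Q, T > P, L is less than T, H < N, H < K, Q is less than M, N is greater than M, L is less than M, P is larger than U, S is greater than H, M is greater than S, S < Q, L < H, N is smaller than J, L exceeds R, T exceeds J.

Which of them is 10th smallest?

N

Piecing the relations together gives one ordering: R < L < H < S < K < Q < U < P < M < N < J < T.
The 10th smallest is N.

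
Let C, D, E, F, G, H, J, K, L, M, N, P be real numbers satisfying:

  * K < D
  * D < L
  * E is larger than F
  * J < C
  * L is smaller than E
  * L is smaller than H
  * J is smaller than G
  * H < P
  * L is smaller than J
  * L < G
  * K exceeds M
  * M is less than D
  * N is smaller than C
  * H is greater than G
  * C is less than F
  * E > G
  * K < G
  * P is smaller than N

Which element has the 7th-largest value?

G

Chaining the given pairs: M < K < D < L < J < G < H < P < N < C < F < E.
The 7th largest is G.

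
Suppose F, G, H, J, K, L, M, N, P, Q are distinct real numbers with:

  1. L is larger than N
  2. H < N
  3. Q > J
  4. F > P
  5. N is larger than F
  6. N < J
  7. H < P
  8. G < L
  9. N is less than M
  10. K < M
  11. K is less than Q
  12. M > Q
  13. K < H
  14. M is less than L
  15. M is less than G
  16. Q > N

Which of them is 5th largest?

Piecing the relations together gives one ordering: K < H < P < F < N < J < Q < M < G < L.
The 5th largest is J.

J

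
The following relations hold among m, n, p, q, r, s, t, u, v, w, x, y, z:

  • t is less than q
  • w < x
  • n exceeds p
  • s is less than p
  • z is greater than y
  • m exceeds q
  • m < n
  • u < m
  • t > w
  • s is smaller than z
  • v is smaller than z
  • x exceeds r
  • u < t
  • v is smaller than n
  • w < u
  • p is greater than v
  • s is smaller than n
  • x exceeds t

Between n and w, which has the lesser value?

w

w < u and u < t give w < t.
Then t < q extends the chain to q.
Then q < m extends the chain to m.
Then m < n extends the chain to n.
So w < n; w is the smaller of the two.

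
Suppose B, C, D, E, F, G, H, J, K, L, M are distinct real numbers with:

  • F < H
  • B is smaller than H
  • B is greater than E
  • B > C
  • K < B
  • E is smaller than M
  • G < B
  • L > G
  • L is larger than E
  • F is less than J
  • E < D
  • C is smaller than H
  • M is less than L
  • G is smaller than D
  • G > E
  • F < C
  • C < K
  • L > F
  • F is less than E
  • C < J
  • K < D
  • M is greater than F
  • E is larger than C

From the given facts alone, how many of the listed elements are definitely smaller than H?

Directly below H: F, C, B.
One step further: E, K, G (6 so far).
Nothing else is reachable below H; 6 in all.

6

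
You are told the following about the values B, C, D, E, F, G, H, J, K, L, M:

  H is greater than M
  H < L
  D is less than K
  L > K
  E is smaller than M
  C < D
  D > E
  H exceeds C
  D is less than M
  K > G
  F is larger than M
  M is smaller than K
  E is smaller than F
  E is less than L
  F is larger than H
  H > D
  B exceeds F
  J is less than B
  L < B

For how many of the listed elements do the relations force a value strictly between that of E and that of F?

3

Chaining upward from E reaches: D, M, H, K, L, B.
Chaining downward from F reaches: C, D, M, H.
Strictly between E and F are those in both lists: D, M, H — 3 elements.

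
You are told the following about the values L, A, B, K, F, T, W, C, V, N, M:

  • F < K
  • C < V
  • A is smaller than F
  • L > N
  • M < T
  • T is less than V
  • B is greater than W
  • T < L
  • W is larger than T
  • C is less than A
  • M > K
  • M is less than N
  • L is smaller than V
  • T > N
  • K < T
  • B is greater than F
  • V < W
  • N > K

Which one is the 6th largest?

N

Chaining the given pairs: C < A < F < K < M < N < T < L < V < W < B.
The 6th largest is N.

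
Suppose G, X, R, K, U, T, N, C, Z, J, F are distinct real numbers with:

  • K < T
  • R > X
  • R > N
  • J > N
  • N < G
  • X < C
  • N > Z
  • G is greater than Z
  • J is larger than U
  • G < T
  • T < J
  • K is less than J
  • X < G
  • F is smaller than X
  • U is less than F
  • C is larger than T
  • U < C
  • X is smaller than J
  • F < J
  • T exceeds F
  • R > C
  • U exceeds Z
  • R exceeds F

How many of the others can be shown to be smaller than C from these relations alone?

8

The elements the relations force below C are Z, U, F, N, X, G, K, T — no chain reaches any other.
That is 8.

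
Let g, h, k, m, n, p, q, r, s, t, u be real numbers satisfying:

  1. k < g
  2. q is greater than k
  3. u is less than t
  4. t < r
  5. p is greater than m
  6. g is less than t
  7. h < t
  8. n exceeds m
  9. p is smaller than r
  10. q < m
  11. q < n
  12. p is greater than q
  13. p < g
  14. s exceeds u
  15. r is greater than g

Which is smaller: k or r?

k

k < q < m < p < g < t < r, by transitivity through q, m, p, g, t.
So k < r; k is the smaller of the two.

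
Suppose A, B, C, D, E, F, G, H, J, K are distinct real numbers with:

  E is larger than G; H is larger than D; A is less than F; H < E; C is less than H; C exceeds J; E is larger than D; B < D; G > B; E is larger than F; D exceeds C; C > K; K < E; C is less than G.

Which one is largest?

Chaining downward from E: directly below it, K, G, D, F, H; then B, C, A; then J.
That covers every other element, and nothing is given above E, so E is the largest.

E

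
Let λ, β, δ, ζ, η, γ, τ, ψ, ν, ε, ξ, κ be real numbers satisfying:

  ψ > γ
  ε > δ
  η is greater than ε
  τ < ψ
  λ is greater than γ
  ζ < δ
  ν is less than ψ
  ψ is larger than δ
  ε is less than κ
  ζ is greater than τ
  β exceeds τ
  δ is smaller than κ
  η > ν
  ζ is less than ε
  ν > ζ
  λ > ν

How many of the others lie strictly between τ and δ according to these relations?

1

Chaining upward from τ reaches: ζ, ν, ψ, λ, ε, η, κ, β.
Chaining downward from δ reaches: ζ.
Strictly between τ and δ are those in both lists: ζ — 1 element.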